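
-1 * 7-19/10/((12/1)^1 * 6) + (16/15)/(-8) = -1031/144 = -7.16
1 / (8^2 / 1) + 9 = 577 / 64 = 9.02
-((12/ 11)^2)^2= -20736/ 14641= -1.42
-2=-2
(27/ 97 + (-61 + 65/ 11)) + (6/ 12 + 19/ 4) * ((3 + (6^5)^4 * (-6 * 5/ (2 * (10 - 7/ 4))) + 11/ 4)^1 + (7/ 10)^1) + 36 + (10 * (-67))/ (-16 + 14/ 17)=-384295888708266705132473/ 11011440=-34899694200601075.35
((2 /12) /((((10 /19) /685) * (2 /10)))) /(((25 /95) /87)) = 1434253 /4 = 358563.25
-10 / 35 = -2 / 7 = -0.29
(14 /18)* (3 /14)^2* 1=1 /28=0.04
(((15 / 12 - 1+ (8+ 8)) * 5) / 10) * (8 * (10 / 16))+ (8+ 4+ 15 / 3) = 461 / 8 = 57.62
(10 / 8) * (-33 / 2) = -165 / 8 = -20.62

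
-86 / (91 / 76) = -6536 / 91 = -71.82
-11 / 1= -11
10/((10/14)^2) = 98/5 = 19.60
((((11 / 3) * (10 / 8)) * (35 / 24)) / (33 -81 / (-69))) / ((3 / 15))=221375 / 226368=0.98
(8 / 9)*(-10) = -80 / 9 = -8.89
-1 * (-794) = 794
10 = 10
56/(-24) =-7/3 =-2.33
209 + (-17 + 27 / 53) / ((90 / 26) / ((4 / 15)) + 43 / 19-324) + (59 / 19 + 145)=109714271583 / 307186357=357.16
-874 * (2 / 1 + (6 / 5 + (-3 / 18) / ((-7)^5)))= -705089449 / 252105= -2796.81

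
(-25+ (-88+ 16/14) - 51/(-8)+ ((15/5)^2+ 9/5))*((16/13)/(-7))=53022/3185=16.65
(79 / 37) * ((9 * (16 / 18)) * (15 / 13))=9480 / 481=19.71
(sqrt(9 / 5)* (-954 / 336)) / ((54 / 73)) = -3869* sqrt(5) / 1680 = -5.15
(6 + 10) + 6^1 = 22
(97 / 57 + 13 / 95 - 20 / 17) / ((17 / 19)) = 3208 / 4335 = 0.74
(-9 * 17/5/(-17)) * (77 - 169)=-828/5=-165.60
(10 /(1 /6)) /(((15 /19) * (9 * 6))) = 38 /27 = 1.41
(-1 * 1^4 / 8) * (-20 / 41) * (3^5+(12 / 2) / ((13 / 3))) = 15885 / 1066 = 14.90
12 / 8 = 3 / 2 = 1.50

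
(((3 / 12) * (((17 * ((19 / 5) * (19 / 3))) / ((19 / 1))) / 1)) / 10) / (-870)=-0.00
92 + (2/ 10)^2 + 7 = 2476/ 25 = 99.04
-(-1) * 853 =853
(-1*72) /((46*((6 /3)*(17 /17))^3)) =-9 /46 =-0.20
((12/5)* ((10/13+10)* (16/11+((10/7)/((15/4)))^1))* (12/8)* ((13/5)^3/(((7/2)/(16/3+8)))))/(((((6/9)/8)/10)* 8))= 27515904/385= 71469.88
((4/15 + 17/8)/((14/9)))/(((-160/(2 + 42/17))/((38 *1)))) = -44403/27200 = -1.63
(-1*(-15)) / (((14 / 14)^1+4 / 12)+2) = 9 / 2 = 4.50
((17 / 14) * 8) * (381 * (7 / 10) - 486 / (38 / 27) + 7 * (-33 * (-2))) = 2476662 / 665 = 3724.30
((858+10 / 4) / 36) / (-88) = -0.27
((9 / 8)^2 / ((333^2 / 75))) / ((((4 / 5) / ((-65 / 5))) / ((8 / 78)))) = -125 / 87616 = -0.00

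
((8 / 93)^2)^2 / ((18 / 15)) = 10240 / 224415603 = 0.00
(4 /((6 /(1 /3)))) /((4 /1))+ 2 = 37 /18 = 2.06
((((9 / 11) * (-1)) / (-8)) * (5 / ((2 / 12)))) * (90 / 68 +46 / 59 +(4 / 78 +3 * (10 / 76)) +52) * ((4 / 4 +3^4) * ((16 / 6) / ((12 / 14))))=10577835590 / 247741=42697.15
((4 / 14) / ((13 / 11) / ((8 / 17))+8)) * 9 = 1584 / 6475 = 0.24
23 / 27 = 0.85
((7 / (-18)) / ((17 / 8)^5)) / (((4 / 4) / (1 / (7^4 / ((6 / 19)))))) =-0.00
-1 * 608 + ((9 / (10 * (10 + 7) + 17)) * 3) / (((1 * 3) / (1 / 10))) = -1136951 / 1870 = -608.00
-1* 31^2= -961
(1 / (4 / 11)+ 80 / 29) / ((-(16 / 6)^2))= -5751 / 7424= -0.77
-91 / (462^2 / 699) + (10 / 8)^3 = 269161 / 162624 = 1.66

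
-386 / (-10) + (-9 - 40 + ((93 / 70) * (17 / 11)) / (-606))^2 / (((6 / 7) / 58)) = 162528.74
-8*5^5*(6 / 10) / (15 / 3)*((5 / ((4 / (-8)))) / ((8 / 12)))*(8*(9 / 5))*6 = 3888000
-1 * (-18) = 18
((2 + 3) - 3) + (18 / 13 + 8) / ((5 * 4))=321 / 130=2.47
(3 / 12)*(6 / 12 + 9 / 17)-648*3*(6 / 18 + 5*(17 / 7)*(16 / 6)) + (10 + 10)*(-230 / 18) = -547082819 / 8568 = -63851.87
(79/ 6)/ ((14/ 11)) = 869/ 84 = 10.35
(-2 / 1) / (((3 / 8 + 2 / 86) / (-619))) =425872 / 137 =3108.55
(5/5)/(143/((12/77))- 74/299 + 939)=3588/6660533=0.00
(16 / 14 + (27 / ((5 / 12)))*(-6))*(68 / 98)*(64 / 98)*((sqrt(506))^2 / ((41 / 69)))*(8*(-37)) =44278406.99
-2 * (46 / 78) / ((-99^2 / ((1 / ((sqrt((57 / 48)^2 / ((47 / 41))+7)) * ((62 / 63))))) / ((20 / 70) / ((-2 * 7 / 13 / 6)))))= -736 * sqrt(186167) / 4680178965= -0.00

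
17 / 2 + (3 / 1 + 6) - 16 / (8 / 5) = 15 / 2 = 7.50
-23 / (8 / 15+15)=-345 / 233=-1.48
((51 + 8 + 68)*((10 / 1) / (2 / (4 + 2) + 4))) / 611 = 3810 / 7943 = 0.48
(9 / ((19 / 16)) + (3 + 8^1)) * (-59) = -20827 / 19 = -1096.16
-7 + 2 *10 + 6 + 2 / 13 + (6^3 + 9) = 3174 / 13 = 244.15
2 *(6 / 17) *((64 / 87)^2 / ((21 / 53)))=868352 / 900711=0.96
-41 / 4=-10.25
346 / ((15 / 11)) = 3806 / 15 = 253.73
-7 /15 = -0.47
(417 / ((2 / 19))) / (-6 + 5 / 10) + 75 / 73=-577554 / 803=-719.25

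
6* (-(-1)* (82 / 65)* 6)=45.42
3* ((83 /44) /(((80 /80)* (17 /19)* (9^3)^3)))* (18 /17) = 1577 /91230350706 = 0.00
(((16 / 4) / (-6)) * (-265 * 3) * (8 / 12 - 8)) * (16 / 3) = -186560 / 9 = -20728.89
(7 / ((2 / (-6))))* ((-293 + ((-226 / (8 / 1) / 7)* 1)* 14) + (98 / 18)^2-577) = 1017037 / 54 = 18834.02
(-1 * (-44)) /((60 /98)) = 71.87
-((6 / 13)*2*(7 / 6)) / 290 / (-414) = 7 / 780390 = 0.00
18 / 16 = 9 / 8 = 1.12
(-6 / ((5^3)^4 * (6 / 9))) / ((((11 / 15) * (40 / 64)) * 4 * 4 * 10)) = -27 / 53710937500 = -0.00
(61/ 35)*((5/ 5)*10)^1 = 17.43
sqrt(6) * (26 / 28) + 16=13 * sqrt(6) / 14 + 16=18.27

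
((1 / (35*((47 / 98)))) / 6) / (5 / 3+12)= 7 / 9635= 0.00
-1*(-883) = 883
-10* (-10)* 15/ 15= 100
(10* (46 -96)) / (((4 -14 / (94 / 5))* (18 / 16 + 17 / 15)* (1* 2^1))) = -470000 / 13821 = -34.01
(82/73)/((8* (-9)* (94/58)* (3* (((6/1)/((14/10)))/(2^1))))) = -8323/5558220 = -0.00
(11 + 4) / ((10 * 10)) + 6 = 123 / 20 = 6.15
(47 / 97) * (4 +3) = 329 / 97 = 3.39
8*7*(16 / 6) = 448 / 3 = 149.33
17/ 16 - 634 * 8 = -81135/ 16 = -5070.94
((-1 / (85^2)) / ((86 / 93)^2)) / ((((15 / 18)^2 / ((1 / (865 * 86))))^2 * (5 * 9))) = -77841 / 57755574789611328125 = -0.00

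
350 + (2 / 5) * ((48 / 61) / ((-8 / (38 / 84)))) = 747212 / 2135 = 349.98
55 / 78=0.71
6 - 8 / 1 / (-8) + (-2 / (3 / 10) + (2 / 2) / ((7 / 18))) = 61 / 21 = 2.90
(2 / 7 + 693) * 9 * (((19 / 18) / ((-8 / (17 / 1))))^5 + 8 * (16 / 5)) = -46846542192039179 / 240789749760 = -194553.72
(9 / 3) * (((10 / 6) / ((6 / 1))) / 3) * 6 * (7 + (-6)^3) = -1045 / 3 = -348.33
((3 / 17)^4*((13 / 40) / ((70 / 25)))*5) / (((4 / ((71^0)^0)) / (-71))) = -373815 / 37417408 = -0.01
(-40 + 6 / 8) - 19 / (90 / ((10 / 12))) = -2129 / 54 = -39.43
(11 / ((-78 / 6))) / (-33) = 1 / 39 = 0.03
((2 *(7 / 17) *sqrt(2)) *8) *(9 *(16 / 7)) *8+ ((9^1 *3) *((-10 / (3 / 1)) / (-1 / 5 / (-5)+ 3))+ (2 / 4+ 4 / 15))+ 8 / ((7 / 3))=-50693 / 1995+ 18432 *sqrt(2) / 17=1507.93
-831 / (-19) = 831 / 19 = 43.74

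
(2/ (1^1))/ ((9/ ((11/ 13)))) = 22/ 117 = 0.19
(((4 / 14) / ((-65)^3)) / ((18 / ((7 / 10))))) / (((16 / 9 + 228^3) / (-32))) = 1 / 9154554345625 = 0.00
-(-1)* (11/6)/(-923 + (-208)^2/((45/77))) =165/6579586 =0.00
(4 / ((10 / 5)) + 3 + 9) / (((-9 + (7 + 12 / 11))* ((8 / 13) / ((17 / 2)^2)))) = -289289 / 160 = -1808.06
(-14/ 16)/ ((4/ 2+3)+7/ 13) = -91/ 576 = -0.16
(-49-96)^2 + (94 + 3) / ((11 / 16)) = 232827 / 11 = 21166.09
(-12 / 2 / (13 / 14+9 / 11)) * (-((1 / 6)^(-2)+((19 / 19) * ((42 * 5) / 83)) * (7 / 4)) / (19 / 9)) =65.78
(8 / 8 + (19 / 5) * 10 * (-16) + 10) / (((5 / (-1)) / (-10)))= -1194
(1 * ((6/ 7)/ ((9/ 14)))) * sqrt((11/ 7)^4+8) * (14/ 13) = 8 * sqrt(3761)/ 91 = 5.39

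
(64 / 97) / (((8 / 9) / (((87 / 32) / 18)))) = 87 / 776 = 0.11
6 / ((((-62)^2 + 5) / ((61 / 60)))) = 61 / 38490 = 0.00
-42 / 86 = -21 / 43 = -0.49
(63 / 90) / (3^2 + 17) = 7 / 260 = 0.03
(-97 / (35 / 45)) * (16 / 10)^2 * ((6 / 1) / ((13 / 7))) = -335232 / 325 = -1031.48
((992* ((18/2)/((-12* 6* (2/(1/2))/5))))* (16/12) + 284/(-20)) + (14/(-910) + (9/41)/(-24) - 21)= -15471361/63960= -241.89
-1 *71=-71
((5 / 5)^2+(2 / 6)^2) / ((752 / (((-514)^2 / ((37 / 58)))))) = 9577105 / 15651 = 611.92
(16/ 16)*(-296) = -296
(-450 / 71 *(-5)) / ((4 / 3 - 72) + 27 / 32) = -216000 / 475913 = -0.45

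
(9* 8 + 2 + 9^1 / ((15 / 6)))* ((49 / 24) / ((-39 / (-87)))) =137837 / 390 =353.43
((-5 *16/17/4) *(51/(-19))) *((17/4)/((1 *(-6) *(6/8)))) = -170/57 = -2.98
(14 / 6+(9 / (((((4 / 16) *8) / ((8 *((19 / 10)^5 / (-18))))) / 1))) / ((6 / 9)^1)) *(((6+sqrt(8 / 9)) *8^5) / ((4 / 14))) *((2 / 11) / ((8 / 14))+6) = -10753074658816 / 34375- 10753074658816 *sqrt(2) / 309375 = -361971122.26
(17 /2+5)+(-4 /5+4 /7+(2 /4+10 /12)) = 3067 /210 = 14.60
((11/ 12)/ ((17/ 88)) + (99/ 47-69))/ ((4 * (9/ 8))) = -13.81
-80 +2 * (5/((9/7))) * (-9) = -150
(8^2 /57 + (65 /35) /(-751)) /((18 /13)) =4364191 /5393682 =0.81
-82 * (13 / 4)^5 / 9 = -15223013 / 4608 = -3303.61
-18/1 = -18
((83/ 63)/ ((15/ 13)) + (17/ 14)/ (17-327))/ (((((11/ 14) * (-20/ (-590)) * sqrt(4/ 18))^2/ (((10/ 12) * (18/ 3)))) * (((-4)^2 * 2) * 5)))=3249022679/ 14403840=225.57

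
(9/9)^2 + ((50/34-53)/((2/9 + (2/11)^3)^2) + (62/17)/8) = -125517882105/127070852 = -987.78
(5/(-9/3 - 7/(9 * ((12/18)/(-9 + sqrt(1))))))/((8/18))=135/76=1.78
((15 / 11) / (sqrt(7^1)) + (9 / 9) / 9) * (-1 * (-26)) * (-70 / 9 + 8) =52 / 81 + 260 * sqrt(7) / 231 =3.62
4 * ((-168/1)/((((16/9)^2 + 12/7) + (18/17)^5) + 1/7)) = -540999593568/5110878221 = -105.85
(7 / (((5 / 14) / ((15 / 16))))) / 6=49 / 16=3.06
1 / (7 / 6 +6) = 6 / 43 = 0.14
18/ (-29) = -18/ 29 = -0.62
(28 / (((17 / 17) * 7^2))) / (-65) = -4 / 455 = -0.01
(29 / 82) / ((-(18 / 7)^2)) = -1421 / 26568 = -0.05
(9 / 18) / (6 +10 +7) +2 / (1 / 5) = 461 / 46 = 10.02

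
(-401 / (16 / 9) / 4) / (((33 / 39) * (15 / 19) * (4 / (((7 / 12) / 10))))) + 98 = 54500271 / 563200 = 96.77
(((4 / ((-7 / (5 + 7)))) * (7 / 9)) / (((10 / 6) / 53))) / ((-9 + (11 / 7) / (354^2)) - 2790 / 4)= 743875776 / 3098751335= 0.24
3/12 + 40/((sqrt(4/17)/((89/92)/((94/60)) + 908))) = 1/4 + 19644310 * sqrt(17)/1081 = 74926.77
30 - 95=-65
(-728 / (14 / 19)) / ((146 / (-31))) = 15314 / 73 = 209.78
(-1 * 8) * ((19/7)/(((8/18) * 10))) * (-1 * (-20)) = -684/7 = -97.71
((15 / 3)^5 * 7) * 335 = 7328125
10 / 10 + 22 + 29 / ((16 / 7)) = 571 / 16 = 35.69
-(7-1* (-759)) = -766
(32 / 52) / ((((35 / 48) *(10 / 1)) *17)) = 192 / 38675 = 0.00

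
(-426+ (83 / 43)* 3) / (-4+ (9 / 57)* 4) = 343311 / 2752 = 124.75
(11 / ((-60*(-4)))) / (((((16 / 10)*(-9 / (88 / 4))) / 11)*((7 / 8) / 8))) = -1331 / 189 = -7.04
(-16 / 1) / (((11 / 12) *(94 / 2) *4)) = -48 / 517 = -0.09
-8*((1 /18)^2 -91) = 58966 /81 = 727.98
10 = 10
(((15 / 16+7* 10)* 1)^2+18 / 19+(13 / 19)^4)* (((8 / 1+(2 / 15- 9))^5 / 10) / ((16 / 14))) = -215.34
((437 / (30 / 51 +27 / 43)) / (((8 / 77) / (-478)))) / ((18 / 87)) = -24354958727 / 3048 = -7990472.02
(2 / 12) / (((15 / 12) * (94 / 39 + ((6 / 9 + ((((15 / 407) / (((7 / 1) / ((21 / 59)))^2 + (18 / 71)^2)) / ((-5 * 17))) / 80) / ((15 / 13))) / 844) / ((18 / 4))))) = 73792318786655040 / 1334035216658301809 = 0.06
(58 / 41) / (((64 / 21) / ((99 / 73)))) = 60291 / 95776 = 0.63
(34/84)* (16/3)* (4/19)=544/1197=0.45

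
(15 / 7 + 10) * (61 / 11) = 5185 / 77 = 67.34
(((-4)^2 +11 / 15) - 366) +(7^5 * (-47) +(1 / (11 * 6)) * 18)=-130395869 / 165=-790277.99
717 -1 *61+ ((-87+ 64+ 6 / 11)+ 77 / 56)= 55873 / 88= 634.92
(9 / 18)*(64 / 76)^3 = 2048 / 6859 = 0.30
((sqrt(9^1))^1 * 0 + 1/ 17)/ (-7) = -1/ 119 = -0.01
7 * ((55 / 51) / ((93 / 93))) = 7.55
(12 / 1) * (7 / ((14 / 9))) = 54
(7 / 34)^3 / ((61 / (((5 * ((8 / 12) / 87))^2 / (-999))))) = -8575 / 40789942932294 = -0.00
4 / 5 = 0.80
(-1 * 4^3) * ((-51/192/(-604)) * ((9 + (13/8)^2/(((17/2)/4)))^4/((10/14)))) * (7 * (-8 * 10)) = 184501773758449/759667712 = 242871.68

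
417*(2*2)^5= 427008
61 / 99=0.62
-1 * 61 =-61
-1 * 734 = -734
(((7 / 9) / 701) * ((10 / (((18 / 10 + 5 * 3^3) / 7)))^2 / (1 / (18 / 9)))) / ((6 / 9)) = 214375 / 245975292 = 0.00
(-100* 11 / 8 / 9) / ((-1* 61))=275 / 1098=0.25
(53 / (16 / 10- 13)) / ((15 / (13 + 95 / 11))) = -12614 / 1881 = -6.71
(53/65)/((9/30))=106/39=2.72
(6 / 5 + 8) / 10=0.92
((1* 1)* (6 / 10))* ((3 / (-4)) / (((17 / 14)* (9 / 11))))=-77 / 170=-0.45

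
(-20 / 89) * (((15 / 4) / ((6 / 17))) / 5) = -85 / 178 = -0.48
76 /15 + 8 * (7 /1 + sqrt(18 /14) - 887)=-105524 /15 + 24 * sqrt(7) /7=-7025.86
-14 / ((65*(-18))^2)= -7 / 684450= -0.00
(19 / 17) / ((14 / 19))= 1.52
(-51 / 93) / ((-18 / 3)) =17 / 186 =0.09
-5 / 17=-0.29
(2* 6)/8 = 1.50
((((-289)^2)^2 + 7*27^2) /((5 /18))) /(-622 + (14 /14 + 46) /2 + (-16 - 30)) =-251127451584 /6445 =-38964693.81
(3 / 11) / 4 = 3 / 44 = 0.07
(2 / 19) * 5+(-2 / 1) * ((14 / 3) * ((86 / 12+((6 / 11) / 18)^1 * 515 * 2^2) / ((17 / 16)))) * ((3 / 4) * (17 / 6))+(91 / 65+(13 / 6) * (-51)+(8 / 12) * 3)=-8813137 / 6270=-1405.60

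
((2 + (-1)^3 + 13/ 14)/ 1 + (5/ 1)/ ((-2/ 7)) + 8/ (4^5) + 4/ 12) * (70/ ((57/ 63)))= -1432865/ 1216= -1178.34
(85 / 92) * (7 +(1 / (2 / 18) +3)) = 1615 / 92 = 17.55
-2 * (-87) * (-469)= -81606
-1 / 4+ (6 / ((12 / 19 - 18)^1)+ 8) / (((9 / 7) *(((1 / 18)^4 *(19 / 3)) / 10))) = 824971183 / 836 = 986807.64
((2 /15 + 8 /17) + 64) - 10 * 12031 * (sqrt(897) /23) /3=16474 /255 - 120310 * sqrt(897) /69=-52156.84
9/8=1.12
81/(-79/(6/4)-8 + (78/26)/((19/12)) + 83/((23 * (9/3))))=-106191/75473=-1.41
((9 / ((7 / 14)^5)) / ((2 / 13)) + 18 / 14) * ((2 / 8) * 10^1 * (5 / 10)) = 65565 / 28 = 2341.61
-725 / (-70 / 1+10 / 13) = 377 / 36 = 10.47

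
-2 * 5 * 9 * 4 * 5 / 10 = -180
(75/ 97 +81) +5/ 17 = 135329/ 1649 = 82.07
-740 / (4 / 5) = -925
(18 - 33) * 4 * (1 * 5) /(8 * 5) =-15 /2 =-7.50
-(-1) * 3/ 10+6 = 63/ 10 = 6.30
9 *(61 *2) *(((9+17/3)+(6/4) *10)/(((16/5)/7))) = 570045/8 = 71255.62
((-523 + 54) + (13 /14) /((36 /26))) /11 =-10729 /252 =-42.58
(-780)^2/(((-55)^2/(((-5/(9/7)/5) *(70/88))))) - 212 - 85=-560927/1331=-421.43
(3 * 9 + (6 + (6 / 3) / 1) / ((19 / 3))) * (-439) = -235743 / 19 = -12407.53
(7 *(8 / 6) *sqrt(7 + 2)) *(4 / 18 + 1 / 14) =74 / 9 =8.22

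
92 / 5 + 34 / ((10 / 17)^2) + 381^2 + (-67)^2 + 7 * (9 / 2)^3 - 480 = 29984907 / 200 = 149924.54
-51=-51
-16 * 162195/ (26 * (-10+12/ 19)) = 12326820/ 1157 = 10654.12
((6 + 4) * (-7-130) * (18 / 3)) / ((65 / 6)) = -9864 / 13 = -758.77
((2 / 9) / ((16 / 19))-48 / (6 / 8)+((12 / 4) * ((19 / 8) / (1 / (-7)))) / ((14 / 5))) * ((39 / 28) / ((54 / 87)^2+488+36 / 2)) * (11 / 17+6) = -1.49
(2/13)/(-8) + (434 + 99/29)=437.39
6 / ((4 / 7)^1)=21 / 2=10.50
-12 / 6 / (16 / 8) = -1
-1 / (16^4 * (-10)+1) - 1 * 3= -1966076 / 655359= -3.00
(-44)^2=1936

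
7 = 7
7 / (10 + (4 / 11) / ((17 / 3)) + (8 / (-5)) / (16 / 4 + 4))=6545 / 9223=0.71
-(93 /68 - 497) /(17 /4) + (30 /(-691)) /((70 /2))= 163019677 /1397893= 116.62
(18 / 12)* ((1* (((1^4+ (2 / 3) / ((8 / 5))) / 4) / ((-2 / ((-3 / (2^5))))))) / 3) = 17 / 2048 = 0.01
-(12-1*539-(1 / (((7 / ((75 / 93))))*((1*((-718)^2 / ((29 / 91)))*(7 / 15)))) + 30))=557.00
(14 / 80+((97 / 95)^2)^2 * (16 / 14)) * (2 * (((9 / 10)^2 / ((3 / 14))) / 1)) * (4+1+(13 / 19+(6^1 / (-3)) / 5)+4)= 76967920927863 / 773780937500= 99.47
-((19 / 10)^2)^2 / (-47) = 130321 / 470000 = 0.28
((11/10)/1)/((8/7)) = 77/80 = 0.96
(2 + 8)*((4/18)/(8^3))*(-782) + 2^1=-803/576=-1.39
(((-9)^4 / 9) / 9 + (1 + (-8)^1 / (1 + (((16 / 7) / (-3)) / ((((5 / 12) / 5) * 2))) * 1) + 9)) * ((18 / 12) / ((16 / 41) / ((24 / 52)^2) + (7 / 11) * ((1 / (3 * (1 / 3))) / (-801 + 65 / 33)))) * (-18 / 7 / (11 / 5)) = -87480559872 / 979936045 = -89.27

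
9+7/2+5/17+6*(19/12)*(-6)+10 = -1163/34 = -34.21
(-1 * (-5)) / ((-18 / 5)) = -25 / 18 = -1.39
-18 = -18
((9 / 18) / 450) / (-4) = -1 / 3600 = -0.00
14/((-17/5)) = -70/17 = -4.12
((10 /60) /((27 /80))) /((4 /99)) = 110 /9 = 12.22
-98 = -98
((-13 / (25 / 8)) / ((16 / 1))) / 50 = -0.01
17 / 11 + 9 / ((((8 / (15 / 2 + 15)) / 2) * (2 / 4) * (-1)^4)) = 4523 / 44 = 102.80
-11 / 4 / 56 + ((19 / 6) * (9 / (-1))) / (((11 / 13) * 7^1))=-1711 / 352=-4.86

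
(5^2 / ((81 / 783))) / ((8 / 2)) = 725 / 12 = 60.42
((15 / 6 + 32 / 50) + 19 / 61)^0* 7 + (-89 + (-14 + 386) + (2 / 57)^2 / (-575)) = 541770746 / 1868175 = 290.00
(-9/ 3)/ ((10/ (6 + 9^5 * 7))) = -1240047/ 10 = -124004.70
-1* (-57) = 57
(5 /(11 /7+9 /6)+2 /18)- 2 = -101 /387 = -0.26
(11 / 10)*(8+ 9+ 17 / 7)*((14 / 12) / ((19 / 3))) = 374 / 95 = 3.94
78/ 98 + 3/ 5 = 342/ 245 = 1.40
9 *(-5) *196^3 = -338829120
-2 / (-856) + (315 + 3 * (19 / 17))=2316353 / 7276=318.36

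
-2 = -2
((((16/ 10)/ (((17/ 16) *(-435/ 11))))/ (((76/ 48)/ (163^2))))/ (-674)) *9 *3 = 2020094208/ 78916975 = 25.60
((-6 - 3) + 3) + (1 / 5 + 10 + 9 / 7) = 192 / 35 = 5.49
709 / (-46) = -709 / 46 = -15.41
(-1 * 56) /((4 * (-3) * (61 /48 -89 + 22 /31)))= -6944 /129485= -0.05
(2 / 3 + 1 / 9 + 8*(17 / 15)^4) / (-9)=-707543 / 455625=-1.55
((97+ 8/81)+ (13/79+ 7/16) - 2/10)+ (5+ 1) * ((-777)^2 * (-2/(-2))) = 3622471.50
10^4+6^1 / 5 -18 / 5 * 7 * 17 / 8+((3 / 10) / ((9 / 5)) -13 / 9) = 1790347 / 180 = 9946.37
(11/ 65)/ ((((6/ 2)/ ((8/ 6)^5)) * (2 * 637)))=0.00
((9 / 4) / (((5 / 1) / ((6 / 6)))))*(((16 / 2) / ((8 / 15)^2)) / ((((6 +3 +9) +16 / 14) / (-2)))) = -2835 / 2144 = -1.32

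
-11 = -11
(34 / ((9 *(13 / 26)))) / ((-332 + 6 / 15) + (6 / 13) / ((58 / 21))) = -128180 / 5622759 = -0.02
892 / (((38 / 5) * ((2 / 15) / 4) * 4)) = 16725 / 19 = 880.26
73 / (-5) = -73 / 5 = -14.60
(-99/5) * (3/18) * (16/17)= -264/85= -3.11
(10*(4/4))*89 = 890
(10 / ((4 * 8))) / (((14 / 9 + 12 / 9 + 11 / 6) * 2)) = 9 / 272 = 0.03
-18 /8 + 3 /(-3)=-13 /4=-3.25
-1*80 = -80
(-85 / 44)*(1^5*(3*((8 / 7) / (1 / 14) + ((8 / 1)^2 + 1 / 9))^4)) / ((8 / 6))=-22969946548885 / 128304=-179027517.06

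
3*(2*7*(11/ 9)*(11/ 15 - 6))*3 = -12166/ 15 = -811.07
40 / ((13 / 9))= 360 / 13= 27.69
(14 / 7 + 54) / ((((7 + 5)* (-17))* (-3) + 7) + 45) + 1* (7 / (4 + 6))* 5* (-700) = -203343 / 83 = -2449.92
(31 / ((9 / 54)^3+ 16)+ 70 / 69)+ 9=2850811 / 238533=11.95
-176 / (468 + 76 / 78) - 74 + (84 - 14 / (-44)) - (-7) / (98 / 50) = 13.51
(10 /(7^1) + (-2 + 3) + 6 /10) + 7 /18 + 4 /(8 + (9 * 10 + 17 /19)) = 4093367 /1183770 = 3.46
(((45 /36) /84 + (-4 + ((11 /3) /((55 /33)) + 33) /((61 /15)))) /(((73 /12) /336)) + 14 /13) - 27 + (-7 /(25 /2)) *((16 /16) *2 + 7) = 328532561 /1447225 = 227.01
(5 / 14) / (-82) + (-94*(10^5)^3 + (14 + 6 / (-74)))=-3992743999999999408965 / 42476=-93999999999999986.09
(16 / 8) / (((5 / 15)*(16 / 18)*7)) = 27 / 28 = 0.96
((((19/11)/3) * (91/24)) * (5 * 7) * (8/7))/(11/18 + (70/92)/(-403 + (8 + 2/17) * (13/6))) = 41357680/288497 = 143.36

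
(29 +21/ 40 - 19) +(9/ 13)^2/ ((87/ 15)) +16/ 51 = 109192211/ 9998040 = 10.92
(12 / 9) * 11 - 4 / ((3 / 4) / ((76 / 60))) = 356 / 45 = 7.91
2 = 2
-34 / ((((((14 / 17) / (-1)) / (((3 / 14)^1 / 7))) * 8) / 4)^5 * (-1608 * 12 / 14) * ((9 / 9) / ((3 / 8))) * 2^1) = -1955143089 / 190593141071971090432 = -0.00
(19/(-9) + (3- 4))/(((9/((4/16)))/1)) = -7/81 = -0.09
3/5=0.60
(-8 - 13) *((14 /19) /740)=-147 /7030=-0.02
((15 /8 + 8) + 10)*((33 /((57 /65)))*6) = 341055 /76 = 4487.57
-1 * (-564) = 564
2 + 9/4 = 17/4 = 4.25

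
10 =10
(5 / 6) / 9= 5 / 54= 0.09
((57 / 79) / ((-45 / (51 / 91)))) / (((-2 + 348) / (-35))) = 323 / 355342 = 0.00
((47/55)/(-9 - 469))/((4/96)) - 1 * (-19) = 249191/13145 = 18.96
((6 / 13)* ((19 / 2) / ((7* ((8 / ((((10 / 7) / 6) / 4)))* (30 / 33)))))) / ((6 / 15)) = 1045 / 81536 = 0.01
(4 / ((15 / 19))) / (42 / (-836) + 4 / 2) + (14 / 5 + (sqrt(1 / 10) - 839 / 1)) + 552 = -3442577 / 12225 + sqrt(10) / 10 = -281.29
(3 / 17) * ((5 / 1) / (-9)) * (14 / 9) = -70 / 459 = -0.15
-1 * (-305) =305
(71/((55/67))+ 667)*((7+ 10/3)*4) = 1712936/55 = 31144.29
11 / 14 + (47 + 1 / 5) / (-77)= 19 / 110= 0.17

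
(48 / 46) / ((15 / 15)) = 24 / 23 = 1.04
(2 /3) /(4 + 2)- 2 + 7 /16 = -209 /144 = -1.45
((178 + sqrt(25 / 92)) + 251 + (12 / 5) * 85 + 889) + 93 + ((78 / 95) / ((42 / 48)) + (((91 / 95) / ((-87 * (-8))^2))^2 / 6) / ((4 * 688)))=5 * sqrt(23) / 46 + 395554815286801567638127 / 244783358411577753600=1616.46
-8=-8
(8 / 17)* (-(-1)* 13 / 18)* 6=104 / 51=2.04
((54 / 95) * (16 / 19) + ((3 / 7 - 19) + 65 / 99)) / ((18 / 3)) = -21810323 / 7505190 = -2.91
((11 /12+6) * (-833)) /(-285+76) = 69139 /2508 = 27.57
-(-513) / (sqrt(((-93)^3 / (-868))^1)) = 114*sqrt(21) / 31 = 16.85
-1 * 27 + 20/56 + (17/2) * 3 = -1.14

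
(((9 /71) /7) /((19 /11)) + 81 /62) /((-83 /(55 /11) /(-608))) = 61681680 /1278781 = 48.23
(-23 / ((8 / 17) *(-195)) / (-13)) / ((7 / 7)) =-391 / 20280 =-0.02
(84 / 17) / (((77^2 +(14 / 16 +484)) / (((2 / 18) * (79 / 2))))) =8848 / 2616861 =0.00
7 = 7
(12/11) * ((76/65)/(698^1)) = 456/249535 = 0.00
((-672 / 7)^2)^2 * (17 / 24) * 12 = 721944576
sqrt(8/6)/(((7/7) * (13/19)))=38 * sqrt(3)/39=1.69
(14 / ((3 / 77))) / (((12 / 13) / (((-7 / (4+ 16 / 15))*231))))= -18883865 / 152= -124235.95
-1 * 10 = -10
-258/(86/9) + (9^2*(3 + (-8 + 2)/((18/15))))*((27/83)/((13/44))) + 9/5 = -1098234/5395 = -203.57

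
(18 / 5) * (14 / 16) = 3.15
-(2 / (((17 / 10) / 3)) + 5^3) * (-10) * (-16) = -349600 / 17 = -20564.71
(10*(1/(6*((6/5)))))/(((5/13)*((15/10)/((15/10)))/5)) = 325/18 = 18.06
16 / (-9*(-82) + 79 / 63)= 1008 / 46573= 0.02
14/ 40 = 7/ 20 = 0.35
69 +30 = 99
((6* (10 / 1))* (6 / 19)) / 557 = 360 / 10583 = 0.03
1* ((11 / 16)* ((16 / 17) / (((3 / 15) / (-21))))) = -1155 / 17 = -67.94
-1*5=-5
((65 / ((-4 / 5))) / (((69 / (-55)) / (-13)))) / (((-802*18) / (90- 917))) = -192174125 / 3984336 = -48.23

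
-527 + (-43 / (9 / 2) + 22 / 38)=-91652 / 171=-535.98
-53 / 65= -0.82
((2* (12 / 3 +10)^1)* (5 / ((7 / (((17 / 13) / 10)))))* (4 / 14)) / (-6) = -34 / 273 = -0.12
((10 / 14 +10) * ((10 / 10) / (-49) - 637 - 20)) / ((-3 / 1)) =804850 / 343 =2346.50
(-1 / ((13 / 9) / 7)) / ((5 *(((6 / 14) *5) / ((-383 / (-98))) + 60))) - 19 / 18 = -2422831 / 2261025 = -1.07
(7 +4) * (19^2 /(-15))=-3971 /15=-264.73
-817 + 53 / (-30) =-24563 / 30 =-818.77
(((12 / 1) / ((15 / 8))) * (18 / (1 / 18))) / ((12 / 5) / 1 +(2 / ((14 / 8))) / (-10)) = 907.20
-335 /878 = -0.38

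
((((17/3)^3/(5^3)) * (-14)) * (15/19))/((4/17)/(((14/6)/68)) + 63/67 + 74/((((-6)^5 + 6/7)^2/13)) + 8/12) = -5308697414246156/2792745146100625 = -1.90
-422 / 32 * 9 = -1899 / 16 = -118.69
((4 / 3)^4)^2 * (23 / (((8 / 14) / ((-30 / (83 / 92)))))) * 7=-16987586560 / 181521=-93584.69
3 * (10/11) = 30/11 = 2.73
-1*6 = -6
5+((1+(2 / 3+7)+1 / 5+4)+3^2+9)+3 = 583 / 15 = 38.87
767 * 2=1534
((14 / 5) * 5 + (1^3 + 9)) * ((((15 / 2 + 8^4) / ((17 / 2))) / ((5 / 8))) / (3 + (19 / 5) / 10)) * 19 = 299391360 / 2873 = 104208.62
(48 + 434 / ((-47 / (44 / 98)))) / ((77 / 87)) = 1255236 / 25333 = 49.55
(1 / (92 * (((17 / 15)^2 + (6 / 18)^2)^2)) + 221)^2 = 4018840120292023009 / 82279993172224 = 48843.47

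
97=97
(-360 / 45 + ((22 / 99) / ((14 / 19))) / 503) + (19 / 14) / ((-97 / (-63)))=-43758823 / 6147666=-7.12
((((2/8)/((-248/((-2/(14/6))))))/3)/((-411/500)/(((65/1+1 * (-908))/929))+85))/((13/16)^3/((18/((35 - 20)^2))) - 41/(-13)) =0.00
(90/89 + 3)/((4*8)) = 357/2848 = 0.13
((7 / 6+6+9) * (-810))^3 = -2245517832375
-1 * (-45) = 45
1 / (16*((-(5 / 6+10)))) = -3 / 520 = -0.01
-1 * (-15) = 15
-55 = -55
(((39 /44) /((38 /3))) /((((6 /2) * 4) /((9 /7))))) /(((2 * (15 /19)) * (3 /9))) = 351 /24640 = 0.01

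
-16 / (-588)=0.03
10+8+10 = 28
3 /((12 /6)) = 3 /2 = 1.50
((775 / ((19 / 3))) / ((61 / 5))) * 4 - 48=-9132 / 1159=-7.88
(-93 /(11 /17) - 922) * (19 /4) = -222737 /44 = -5062.20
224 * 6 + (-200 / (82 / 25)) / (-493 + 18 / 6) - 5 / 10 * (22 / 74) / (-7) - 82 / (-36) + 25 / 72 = 800876037 / 594664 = 1346.77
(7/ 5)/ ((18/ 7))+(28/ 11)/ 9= 91/ 110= 0.83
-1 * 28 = -28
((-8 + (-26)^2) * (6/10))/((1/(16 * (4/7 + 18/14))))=416832/35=11909.49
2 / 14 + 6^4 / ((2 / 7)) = 31753 / 7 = 4536.14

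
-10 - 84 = -94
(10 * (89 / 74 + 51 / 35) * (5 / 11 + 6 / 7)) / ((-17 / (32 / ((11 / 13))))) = -289448224 / 3729341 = -77.61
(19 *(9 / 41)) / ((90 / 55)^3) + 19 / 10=378841 / 132840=2.85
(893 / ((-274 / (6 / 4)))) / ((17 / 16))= -10716 / 2329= -4.60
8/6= 1.33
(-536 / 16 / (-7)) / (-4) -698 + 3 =-38987 / 56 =-696.20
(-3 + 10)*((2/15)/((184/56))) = 98/345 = 0.28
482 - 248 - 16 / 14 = 1630 / 7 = 232.86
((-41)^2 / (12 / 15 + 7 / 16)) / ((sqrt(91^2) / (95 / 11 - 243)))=-3498.42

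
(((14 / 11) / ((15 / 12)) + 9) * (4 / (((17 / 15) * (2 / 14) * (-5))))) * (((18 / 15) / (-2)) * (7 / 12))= 80997 / 4675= 17.33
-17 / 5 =-3.40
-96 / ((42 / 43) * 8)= -12.29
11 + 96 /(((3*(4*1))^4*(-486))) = 1154735 /104976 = 11.00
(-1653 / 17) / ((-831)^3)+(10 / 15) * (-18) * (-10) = 390222210431 / 3251851749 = 120.00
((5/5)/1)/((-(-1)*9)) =1/9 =0.11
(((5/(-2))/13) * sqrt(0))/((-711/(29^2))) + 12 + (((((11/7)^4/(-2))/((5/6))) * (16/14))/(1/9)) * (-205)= 129862380/16807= 7726.68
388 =388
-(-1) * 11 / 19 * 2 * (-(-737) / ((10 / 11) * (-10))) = -89177 / 950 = -93.87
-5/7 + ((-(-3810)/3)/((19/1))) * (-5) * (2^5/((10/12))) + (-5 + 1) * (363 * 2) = -2093207/133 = -15738.40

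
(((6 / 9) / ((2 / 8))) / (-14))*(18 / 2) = -12 / 7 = -1.71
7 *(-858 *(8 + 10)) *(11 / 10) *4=-2378376 / 5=-475675.20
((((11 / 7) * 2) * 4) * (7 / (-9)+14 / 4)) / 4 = 77 / 9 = 8.56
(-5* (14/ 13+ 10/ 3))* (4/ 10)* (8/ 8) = -344/ 39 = -8.82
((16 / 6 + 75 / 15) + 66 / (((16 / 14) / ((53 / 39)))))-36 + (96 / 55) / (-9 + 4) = 2136349 / 42900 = 49.80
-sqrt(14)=-3.74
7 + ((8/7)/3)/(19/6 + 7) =3005/427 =7.04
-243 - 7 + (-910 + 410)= -750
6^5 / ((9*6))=144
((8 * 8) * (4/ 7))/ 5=256/ 35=7.31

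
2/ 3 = 0.67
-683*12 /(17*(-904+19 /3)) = 24588 /45781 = 0.54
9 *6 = 54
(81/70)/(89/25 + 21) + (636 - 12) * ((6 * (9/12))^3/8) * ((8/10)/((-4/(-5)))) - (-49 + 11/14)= 7156.01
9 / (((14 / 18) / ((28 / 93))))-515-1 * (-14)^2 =-21933 / 31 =-707.52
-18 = -18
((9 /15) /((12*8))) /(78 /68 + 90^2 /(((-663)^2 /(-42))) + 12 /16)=48841 /8776680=0.01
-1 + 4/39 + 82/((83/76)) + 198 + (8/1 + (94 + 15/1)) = 1259798/3237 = 389.19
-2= -2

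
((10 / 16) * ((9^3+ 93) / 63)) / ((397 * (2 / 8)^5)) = 175360 / 8337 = 21.03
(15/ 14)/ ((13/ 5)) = 75/ 182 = 0.41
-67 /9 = -7.44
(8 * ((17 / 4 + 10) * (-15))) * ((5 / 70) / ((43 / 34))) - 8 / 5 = -147758 / 1505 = -98.18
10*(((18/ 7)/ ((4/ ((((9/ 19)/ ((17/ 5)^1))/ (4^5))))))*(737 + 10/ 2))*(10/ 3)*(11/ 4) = 1967625/ 330752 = 5.95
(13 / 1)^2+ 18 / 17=2891 / 17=170.06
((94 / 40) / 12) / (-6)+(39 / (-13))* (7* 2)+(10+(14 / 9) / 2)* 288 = 4409233 / 1440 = 3061.97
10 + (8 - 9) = 9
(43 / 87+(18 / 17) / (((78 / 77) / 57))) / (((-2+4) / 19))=10972804 / 19227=570.70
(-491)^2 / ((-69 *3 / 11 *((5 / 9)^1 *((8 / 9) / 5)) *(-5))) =25942.41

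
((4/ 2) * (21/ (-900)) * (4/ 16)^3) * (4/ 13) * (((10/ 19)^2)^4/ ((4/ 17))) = -3718750/ 662358958599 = -0.00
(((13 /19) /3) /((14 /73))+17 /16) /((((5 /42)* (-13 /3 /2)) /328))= -707250 /247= -2863.36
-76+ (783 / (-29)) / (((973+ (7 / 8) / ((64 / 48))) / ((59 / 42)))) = -16584020 / 218099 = -76.04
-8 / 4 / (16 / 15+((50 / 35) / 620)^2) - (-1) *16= 14.13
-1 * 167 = -167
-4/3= -1.33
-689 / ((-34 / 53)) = 1074.03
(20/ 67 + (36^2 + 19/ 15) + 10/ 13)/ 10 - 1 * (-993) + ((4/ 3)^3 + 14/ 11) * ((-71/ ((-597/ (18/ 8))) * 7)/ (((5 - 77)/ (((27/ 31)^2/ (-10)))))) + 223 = 5918234661684941/ 4397426061600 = 1345.84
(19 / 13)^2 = 361 / 169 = 2.14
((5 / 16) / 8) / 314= 5 / 40192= 0.00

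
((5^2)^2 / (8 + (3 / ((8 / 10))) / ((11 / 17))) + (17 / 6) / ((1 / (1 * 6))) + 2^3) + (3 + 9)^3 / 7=1347621 / 4249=317.16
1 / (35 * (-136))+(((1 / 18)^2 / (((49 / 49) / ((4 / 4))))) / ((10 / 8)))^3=-13285073 / 63241479000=-0.00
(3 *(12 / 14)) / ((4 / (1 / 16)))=9 / 224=0.04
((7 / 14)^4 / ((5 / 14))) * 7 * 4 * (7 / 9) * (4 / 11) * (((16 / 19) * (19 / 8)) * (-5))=-1372 / 99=-13.86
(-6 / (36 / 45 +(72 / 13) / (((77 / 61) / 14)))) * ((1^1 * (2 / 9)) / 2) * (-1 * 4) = 1430 / 33369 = 0.04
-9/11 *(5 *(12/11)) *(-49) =26460/121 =218.68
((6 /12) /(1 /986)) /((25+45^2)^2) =0.00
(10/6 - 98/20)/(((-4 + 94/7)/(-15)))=679/132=5.14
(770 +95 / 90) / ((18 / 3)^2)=13879 / 648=21.42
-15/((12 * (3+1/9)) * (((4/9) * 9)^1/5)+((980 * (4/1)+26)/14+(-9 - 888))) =1575/61454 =0.03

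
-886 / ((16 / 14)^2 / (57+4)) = -1324127 / 32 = -41378.97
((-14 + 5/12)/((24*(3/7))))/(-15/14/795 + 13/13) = -423311/320112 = -1.32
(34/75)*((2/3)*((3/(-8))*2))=-0.23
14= 14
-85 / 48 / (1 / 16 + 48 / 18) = -85 / 131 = -0.65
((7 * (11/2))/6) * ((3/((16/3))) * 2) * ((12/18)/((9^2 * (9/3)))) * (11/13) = 847/50544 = 0.02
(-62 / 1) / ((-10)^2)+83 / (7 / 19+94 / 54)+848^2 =9726405452 / 13525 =719142.73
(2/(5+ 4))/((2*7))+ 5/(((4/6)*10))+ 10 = 2713/252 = 10.77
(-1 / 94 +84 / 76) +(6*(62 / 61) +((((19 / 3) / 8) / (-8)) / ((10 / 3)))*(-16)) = 7.67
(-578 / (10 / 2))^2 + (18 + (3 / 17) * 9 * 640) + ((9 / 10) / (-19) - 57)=231603649 / 16150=14340.78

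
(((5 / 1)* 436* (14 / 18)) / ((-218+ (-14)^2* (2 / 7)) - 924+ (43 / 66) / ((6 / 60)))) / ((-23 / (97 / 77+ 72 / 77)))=368420 / 2457987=0.15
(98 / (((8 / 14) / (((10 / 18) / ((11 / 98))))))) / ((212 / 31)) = 2605085 / 20988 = 124.12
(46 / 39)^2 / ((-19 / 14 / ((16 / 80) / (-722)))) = 14812 / 52162695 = 0.00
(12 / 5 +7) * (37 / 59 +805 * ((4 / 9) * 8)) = 71448131 / 2655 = 26910.78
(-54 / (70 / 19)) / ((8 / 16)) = -29.31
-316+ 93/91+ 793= 478.02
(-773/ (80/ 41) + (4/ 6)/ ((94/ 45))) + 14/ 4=-1475211/ 3760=-392.34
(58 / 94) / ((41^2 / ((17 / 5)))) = 493 / 395035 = 0.00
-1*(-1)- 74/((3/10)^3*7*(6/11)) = -406433/567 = -716.81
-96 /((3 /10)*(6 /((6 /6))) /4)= -640 /3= -213.33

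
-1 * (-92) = 92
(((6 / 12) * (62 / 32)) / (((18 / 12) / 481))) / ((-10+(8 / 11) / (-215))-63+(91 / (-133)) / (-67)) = -3453209815 / 811408704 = -4.26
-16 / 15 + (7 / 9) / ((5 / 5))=-13 / 45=-0.29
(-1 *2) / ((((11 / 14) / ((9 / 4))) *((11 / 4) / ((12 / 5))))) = -3024 / 605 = -5.00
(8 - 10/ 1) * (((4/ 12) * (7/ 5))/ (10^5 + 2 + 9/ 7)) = -98/ 10500345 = -0.00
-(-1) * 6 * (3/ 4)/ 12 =3/ 8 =0.38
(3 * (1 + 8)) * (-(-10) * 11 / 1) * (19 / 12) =9405 / 2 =4702.50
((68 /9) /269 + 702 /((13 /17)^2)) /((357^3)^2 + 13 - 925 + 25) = 18891505 /32577476693651415513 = 0.00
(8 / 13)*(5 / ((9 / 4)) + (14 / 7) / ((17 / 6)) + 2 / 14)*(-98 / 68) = -7084 / 2601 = -2.72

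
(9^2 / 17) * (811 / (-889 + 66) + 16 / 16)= 972 / 13991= 0.07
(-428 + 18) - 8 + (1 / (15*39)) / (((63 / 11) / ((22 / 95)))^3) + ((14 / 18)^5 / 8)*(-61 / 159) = -600161889617940239251 / 1435747110971355000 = -418.01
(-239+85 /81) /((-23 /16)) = 13408 /81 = 165.53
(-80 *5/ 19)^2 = 160000/ 361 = 443.21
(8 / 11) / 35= 8 / 385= 0.02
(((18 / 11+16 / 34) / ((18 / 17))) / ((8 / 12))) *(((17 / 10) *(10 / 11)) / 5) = 3349 / 3630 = 0.92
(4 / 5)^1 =0.80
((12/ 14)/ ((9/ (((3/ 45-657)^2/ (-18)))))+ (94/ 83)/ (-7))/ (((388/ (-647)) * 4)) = 372486231419/ 391278600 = 951.97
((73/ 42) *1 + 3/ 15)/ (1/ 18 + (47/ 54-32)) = -3663/ 58730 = -0.06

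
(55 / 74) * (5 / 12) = 275 / 888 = 0.31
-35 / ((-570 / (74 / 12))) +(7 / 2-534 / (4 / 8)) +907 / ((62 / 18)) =-16980137 / 21204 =-800.80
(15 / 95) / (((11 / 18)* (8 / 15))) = 405 / 836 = 0.48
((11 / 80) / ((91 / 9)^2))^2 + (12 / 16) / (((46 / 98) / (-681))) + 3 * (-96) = -1376.12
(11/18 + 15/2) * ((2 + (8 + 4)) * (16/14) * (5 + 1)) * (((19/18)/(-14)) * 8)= -88768/189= -469.67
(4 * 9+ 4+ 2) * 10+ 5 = 425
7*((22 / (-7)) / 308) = -1 / 14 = -0.07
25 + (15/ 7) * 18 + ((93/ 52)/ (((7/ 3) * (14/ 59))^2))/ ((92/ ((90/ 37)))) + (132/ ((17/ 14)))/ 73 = 68791218919793/ 1054840588256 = 65.21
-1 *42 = -42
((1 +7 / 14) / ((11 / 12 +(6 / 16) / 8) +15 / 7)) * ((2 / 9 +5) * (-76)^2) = 60809728 / 4175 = 14565.20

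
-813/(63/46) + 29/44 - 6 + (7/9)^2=-14927761/24948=-598.36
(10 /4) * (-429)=-2145 /2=-1072.50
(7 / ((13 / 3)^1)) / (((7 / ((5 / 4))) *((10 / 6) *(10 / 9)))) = 81 / 520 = 0.16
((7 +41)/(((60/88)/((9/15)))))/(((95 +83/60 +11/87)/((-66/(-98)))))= 12127104/41142115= 0.29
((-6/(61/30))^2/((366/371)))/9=222600/226981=0.98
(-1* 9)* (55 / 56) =-495 / 56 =-8.84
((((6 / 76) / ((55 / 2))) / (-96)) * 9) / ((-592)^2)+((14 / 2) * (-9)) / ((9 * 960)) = -256364443 / 35158548480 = -0.01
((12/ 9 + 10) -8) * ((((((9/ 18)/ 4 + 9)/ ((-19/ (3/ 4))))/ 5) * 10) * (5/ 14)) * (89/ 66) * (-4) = 162425/ 35112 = 4.63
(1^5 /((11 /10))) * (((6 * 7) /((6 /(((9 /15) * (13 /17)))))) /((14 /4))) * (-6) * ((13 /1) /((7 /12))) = -146016 /1309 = -111.55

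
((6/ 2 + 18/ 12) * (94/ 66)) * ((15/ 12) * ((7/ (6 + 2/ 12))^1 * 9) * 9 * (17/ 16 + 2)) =58761045/ 26048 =2255.88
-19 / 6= -3.17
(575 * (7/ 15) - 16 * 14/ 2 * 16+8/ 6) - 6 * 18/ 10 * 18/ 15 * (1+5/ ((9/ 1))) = -115687/ 75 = -1542.49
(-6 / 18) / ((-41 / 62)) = 0.50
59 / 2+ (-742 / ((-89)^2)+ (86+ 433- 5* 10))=498.41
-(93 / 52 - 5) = 167 / 52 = 3.21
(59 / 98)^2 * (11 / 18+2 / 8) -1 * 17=-5769737 / 345744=-16.69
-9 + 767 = 758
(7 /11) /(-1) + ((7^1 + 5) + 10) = 235 /11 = 21.36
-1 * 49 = -49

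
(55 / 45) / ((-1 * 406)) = -11 / 3654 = -0.00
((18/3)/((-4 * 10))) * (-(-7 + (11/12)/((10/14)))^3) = -40353607/1440000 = -28.02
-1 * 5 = -5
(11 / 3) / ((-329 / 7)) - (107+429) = -75587 / 141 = -536.08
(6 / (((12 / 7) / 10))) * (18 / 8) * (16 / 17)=1260 / 17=74.12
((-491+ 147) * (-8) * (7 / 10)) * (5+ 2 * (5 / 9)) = 105952 / 9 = 11772.44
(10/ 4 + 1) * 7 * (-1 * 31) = -1519/ 2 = -759.50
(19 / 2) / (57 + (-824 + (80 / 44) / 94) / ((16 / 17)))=-0.01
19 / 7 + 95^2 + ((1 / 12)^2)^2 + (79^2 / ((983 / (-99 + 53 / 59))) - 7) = 70696493699803 / 8418380544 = 8397.87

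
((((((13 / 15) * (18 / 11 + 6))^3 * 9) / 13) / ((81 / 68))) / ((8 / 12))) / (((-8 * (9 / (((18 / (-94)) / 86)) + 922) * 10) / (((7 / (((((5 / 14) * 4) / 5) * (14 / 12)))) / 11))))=530621 / 274518750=0.00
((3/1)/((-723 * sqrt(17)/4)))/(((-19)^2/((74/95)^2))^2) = -119946304 * sqrt(17)/43488536111860625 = -0.00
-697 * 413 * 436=-125507396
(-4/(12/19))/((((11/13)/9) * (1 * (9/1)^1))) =-247/33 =-7.48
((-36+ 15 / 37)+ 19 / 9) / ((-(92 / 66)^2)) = 674575 / 39146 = 17.23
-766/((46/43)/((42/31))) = -691698/713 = -970.12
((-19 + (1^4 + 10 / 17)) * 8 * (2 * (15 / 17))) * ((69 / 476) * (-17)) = 1225440 / 2023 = 605.75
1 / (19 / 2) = 2 / 19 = 0.11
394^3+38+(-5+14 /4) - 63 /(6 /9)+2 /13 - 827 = 795107289 /13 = 61162099.15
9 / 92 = 0.10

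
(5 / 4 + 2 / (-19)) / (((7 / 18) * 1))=783 / 266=2.94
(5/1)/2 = 5/2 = 2.50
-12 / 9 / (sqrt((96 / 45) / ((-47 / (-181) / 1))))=-sqrt(255210) / 1086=-0.47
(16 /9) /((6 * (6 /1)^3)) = 1 /729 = 0.00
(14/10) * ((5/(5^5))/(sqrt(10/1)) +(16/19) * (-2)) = -224/95 +7 * sqrt(10)/31250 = -2.36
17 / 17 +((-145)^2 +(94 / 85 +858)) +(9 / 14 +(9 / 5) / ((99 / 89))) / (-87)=4984677107 / 227766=21885.08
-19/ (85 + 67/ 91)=-1729/ 7802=-0.22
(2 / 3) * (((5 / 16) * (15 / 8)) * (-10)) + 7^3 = 10851 / 32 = 339.09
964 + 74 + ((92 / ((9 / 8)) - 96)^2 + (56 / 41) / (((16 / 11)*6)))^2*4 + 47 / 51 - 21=123690700994057 / 749974788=164926.48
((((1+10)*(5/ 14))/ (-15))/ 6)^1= -11/ 252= -0.04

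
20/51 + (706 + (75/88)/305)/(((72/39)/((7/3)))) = 5865432821/6570432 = 892.70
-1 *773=-773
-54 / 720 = -3 / 40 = -0.08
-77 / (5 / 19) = -1463 / 5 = -292.60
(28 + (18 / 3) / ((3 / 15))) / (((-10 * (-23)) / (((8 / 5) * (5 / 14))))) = 116 / 805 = 0.14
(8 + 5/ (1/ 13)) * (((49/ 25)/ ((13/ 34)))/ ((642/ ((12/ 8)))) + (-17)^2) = 1467357159/ 69550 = 21097.87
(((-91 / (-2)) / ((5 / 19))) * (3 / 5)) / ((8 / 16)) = 207.48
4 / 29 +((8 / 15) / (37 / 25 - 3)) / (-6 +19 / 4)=692 / 1653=0.42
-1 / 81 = -0.01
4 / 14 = 2 / 7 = 0.29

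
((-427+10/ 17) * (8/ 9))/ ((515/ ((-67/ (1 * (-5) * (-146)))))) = 0.07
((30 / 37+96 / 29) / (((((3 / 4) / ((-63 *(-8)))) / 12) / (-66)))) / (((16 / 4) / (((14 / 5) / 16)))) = -514826928 / 5365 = -95960.28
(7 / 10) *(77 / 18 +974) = 123263 / 180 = 684.79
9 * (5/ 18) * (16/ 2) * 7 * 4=560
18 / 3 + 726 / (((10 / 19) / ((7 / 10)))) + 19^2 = 66629 / 50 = 1332.58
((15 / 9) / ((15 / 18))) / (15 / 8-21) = -16 / 153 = -0.10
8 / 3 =2.67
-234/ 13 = -18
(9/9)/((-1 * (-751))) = 1/751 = 0.00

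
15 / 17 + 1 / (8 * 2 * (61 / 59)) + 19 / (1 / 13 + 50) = 14281817 / 10801392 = 1.32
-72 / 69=-24 / 23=-1.04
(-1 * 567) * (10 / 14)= -405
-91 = -91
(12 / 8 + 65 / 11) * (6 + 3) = 1467 / 22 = 66.68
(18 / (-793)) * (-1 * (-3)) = -54 / 793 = -0.07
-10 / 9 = -1.11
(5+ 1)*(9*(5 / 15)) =18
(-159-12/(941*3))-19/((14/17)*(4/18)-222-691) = -20893762316/131421001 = -158.98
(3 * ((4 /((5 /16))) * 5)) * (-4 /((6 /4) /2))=-1024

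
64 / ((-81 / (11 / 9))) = -0.97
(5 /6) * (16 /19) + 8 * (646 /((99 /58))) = 5696456 /1881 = 3028.42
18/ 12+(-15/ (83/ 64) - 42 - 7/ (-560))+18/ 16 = -338167/ 6640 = -50.93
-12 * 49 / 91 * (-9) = 756 / 13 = 58.15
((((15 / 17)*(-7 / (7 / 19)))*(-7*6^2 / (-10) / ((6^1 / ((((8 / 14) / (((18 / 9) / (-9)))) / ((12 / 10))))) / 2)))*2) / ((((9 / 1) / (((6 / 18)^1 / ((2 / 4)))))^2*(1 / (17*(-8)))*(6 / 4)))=-24320 / 81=-300.25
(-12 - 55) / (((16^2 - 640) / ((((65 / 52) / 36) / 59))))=0.00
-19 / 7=-2.71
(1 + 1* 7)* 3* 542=13008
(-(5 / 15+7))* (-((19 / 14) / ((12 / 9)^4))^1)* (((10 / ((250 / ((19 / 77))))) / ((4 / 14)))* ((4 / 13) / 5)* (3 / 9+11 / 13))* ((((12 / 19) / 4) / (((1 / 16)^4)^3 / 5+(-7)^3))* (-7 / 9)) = 250688651132928 / 88675325951014110425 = 0.00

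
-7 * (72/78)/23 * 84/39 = -2352/3887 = -0.61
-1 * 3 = -3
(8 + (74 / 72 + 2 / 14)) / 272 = 2311 / 68544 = 0.03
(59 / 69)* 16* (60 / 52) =4720 / 299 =15.79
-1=-1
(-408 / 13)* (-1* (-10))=-4080 / 13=-313.85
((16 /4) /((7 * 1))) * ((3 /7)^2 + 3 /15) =376 /1715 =0.22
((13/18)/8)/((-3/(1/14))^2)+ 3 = 762061/254016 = 3.00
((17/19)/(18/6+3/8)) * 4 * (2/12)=272/1539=0.18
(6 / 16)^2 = 9 / 64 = 0.14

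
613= 613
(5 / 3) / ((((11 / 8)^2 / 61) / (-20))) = -390400 / 363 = -1075.48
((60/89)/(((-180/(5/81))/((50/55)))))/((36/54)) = -25/79299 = -0.00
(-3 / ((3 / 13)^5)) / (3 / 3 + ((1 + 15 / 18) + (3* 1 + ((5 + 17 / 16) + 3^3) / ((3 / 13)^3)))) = -5940688 / 3494199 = -1.70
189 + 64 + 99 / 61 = 15532 / 61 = 254.62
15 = 15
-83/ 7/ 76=-83/ 532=-0.16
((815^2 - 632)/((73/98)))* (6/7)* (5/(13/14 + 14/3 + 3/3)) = 11705780520/20221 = 578892.27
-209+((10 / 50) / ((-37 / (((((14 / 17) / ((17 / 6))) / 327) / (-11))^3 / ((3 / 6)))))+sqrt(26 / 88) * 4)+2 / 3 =-4810639614956689702663 / 23091070151792111205+2 * sqrt(143) / 11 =-206.16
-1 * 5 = -5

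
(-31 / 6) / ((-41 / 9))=1.13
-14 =-14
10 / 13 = 0.77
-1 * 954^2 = -910116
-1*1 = -1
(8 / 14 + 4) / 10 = 16 / 35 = 0.46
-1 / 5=-0.20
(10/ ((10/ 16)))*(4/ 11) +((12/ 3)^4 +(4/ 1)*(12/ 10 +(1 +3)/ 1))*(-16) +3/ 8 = -1945947/ 440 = -4422.61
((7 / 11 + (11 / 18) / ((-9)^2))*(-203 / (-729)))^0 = 1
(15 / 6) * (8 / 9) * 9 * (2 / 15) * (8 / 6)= 32 / 9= 3.56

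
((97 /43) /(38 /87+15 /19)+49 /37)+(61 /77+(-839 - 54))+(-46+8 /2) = -231198386876 /248321689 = -931.04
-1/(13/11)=-11/13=-0.85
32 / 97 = 0.33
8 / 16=1 / 2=0.50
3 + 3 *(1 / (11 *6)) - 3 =1 / 22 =0.05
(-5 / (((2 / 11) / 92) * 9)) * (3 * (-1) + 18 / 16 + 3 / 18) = 480.23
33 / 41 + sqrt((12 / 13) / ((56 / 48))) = 33 / 41 + 6*sqrt(182) / 91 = 1.69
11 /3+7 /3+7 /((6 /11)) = 113 /6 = 18.83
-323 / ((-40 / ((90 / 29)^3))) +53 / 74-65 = 319595477 / 1804786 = 177.08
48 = 48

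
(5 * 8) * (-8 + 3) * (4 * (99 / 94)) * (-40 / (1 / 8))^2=-4055040000 / 47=-86277446.81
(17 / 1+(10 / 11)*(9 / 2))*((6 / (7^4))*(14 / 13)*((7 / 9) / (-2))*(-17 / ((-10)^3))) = -986 / 2627625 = -0.00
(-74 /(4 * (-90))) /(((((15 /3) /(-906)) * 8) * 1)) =-5587 /1200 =-4.66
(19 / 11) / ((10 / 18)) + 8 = 611 / 55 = 11.11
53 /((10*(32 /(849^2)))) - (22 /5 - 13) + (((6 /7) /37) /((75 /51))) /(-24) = 49475740203 /414400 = 119391.26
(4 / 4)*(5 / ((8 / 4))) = 5 / 2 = 2.50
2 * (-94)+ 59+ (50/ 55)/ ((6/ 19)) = -126.12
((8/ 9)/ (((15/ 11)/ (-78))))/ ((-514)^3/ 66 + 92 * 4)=6292/ 254573355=0.00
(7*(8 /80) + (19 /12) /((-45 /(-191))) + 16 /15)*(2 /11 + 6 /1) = 77911 /1485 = 52.47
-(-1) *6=6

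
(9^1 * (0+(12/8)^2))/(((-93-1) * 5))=-81/1880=-0.04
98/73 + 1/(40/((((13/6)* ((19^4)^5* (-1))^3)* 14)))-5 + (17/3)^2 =-40278770323436934535618660000000000000000000000000000000000000000000000000000.00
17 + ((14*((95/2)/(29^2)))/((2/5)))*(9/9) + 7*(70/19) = 1430641/31958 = 44.77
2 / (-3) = -2 / 3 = -0.67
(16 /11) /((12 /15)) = 20 /11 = 1.82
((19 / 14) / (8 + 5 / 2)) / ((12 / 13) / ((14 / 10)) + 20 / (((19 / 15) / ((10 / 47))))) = 220571 / 6858180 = 0.03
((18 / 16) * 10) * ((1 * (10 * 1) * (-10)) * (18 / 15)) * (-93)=125550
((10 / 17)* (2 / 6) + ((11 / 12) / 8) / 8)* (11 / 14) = 30217 / 182784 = 0.17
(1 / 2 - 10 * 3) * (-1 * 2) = 59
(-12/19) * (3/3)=-0.63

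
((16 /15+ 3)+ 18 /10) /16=11 /30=0.37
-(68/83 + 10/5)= -234/83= -2.82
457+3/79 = 457.04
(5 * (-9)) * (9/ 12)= -33.75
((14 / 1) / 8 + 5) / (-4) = -27 / 16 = -1.69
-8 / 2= -4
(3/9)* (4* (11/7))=44/21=2.10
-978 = -978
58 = 58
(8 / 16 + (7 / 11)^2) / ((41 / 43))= 0.95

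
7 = 7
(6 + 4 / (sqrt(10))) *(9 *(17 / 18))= 17 *sqrt(10) / 5 + 51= 61.75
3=3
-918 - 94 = -1012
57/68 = 0.84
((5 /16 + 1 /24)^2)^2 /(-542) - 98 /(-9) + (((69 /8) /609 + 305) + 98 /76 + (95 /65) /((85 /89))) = 3908312687549421919 /12262419036241920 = 318.72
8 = 8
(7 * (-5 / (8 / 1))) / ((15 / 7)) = -49 / 24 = -2.04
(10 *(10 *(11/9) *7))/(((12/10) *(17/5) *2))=48125/459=104.85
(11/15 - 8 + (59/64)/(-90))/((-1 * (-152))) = -8383/175104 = -0.05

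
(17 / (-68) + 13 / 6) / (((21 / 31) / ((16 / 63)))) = 2852 / 3969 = 0.72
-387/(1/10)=-3870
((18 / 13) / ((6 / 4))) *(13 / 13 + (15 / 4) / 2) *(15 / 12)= 3.32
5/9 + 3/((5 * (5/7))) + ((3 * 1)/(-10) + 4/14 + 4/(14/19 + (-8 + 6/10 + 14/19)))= 1252613/1773450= 0.71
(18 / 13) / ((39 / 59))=354 / 169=2.09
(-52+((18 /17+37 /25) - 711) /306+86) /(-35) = -2060302 /2275875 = -0.91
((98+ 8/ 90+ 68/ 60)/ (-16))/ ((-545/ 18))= 893/ 4360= 0.20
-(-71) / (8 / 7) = 497 / 8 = 62.12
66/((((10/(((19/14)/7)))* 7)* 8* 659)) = 627/18082960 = 0.00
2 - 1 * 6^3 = -214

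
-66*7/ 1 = -462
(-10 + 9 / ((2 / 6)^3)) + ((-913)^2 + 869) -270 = 834401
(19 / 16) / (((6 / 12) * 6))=0.40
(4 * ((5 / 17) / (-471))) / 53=-20 / 424371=-0.00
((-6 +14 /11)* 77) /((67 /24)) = -130.39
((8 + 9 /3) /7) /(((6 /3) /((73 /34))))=803 /476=1.69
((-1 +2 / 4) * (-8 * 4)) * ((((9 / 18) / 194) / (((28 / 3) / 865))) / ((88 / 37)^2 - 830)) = -3552555 / 766269154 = -0.00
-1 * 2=-2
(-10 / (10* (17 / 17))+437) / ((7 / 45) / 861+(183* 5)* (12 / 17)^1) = 41025420 / 60774317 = 0.68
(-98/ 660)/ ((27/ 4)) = -98/ 4455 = -0.02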